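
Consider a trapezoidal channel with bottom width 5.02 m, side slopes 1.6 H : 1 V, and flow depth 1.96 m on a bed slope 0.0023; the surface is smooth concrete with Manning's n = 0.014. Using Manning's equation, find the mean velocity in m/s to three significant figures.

4.05 m/s

A = (b + z·y)·y = (5.02 + 1.6×1.96)×1.96 = 15.99 m²
P = b + 2y√(1+z²) = 5.02 + 2×1.96×√(1+1.6²) = 12.42 m
R = A/P = 15.99/12.42 = 1.287 m
Q = (1/n)·A·R^(2/3)·S^(1/2) = (1/0.014) × 15.99 × 1.287^(2/3) × 0.0023^(1/2) = 64.81 m³/s
V = Q/A = 64.81/15.99 = 4.054 m/s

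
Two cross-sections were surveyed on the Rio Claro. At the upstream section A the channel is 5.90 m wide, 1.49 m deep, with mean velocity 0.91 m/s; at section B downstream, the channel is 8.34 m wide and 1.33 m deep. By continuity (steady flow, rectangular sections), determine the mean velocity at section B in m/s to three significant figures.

0.721 m/s

Q = A₁V₁ = (5.90×1.49) × 0.91 = 8.000 m³/s
A₂ = 8.34 × 1.33 = 11.09 m²
V₂ = Q/A₂ = 8.000/11.09 = 0.7212 m/s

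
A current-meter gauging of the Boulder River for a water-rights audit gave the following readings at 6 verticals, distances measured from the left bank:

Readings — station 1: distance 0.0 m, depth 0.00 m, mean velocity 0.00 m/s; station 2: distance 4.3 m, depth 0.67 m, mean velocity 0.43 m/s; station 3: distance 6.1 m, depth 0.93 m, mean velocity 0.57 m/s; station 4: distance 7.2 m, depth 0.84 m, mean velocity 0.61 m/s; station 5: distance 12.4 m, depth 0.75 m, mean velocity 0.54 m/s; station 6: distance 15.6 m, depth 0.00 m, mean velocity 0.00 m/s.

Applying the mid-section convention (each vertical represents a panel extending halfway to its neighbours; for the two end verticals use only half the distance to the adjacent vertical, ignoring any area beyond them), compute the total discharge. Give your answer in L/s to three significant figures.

4960 L/s

w_2 = (6.1 − 0.0)/2 = 3.05 m; q_2 = 0.43 × 0.67 × 3.05 = 0.8787 m³/s
w_3 = (7.2 − 4.3)/2 = 1.45 m; q_3 = 0.57 × 0.93 × 1.45 = 0.7686 m³/s
w_4 = (12.4 − 6.1)/2 = 3.15 m; q_4 = 0.61 × 0.84 × 3.15 = 1.614 m³/s
w_5 = (15.6 − 7.2)/2 = 4.2 m; q_5 = 0.54 × 0.75 × 4.2 = 1.701 m³/s
Stations 1, 6 contribute zero (depth or velocity is 0).
Q = Σ qᵢ = 4.962 m³/s
= 4.962 × 1000 = 4962 L/s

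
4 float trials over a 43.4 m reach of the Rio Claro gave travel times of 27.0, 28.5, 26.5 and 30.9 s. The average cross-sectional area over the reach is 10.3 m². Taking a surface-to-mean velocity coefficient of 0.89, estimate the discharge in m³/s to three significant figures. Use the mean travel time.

14.1 m³/s

t̄ = (27.0 + 28.5 + 26.5 + 30.9) / 4 = 28.225 s
v_surface = L / t̄ = 43.4 / 28.225 = 1.538 m/s
v_mean = 0.89 × 1.538 = 1.369 m/s
Q = A × v_mean = 10.3 × 1.369 = 14.10 m³/s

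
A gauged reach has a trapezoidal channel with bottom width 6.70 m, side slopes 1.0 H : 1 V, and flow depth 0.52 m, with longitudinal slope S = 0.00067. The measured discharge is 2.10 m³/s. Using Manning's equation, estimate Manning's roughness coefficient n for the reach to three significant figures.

A = (b + z·y)·y = (6.70 + 1.0×0.52)×0.52 = 3.754 m²
P = b + 2y√(1+z²) = 6.70 + 2×0.52×√(1+1.0²) = 8.171 m
R = A/P = 3.754/8.171 = 0.4595 m
n = (1/Q)·A·R^(2/3)·S^(1/2) = (1/2.10) × 3.754 × 0.5955 × 0.02588 = 0.02756

0.0276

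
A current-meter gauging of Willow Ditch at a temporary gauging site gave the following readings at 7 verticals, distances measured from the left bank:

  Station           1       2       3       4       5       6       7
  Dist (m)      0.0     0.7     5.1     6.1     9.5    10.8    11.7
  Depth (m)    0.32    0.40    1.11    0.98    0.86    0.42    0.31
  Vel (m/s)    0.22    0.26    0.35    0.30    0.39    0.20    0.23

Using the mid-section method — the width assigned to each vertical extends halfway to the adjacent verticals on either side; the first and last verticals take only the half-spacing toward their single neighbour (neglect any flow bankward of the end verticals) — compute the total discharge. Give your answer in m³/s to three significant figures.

w_1 = (0.7 − 0.0)/2 = 0.35 m; q_1 = 0.22 × 0.32 × 0.35 = 0.02464 m³/s
w_2 = (5.1 − 0.0)/2 = 2.55 m; q_2 = 0.26 × 0.40 × 2.55 = 0.2652 m³/s
w_3 = (6.1 − 0.7)/2 = 2.7 m; q_3 = 0.35 × 1.11 × 2.7 = 1.049 m³/s
w_4 = (9.5 − 5.1)/2 = 2.2 m; q_4 = 0.30 × 0.98 × 2.2 = 0.6468 m³/s
w_5 = (10.8 − 6.1)/2 = 2.35 m; q_5 = 0.39 × 0.86 × 2.35 = 0.7882 m³/s
w_6 = (11.7 − 9.5)/2 = 1.1 m; q_6 = 0.20 × 0.42 × 1.1 = 0.09240 m³/s
w_7 = (11.7 − 10.8)/2 = 0.45 m; q_7 = 0.23 × 0.31 × 0.45 = 0.03209 m³/s
Q = Σ qᵢ = 2.898 m³/s

2.90 m³/s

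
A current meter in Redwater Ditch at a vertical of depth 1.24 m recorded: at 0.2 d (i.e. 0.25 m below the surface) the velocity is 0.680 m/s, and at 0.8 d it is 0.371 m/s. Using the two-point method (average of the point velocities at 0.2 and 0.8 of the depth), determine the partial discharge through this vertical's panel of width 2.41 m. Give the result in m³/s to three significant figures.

1.57 m³/s

v̄ = (0.680 + 0.371) / 2 = 0.5255 m/s
q = v̄ × d × w = 0.5255 × 1.24 × 2.41 = 1.570 m³/s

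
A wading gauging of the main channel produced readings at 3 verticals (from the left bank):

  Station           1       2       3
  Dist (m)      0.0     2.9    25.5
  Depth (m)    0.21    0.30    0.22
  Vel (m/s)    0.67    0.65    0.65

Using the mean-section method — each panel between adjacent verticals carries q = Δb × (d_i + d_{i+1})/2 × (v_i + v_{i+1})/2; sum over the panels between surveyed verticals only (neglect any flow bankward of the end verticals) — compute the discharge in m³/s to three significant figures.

Panel 1-2: Δb = 2.9 m, d̄ = (0.21+0.30)/2 = 0.255, v̄ = (0.67+0.65)/2 = 0.66 → q = 2.9×0.255×0.66 = 0.4881 m³/s
Panel 2-3: Δb = 22.6 m, d̄ = (0.30+0.22)/2 = 0.26, v̄ = (0.65+0.65)/2 = 0.65 → q = 22.6×0.26×0.65 = 3.819 m³/s
Q = Σ q = 4.307 m³/s

4.31 m³/s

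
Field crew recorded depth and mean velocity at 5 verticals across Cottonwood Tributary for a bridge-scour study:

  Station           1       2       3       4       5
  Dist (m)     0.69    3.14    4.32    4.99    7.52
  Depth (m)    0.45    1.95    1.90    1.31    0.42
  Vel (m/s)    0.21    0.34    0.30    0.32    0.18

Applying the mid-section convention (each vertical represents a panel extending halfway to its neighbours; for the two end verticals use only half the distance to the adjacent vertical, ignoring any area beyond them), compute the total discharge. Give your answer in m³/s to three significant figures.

2.61 m³/s

w_1 = (3.14 − 0.69)/2 = 1.225 m; q_1 = 0.21 × 0.45 × 1.225 = 0.1158 m³/s
w_2 = (4.32 − 0.69)/2 = 1.815 m; q_2 = 0.34 × 1.95 × 1.815 = 1.203 m³/s
w_3 = (4.99 − 3.14)/2 = 0.925 m; q_3 = 0.30 × 1.90 × 0.925 = 0.5273 m³/s
w_4 = (7.52 − 4.32)/2 = 1.6 m; q_4 = 0.32 × 1.31 × 1.6 = 0.6707 m³/s
w_5 = (7.52 − 4.99)/2 = 1.265 m; q_5 = 0.18 × 0.42 × 1.265 = 0.09563 m³/s
Q = Σ qᵢ = 2.613 m³/s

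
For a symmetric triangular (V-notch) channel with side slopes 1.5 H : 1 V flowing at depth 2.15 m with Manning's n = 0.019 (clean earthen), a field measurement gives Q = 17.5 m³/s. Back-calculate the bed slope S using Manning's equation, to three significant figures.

A = z·y² = 1.5×2.15² = 6.934 m²
P = 2y√(1+z²) = 2×2.15×√(1+1.5²) = 7.752 m
R = A/P = 6.934/7.752 = 0.8945 m
S = (Q·n / (1·A·R^(2/3)))² = (17.5×0.019 / (1×6.934×0.9283))² = 0.002668

0.00267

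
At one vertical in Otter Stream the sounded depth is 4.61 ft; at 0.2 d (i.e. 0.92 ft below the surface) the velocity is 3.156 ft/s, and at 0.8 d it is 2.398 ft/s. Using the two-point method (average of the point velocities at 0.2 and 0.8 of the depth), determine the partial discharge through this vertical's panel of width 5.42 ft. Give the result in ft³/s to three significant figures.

69.4 ft³/s

v̄ = (3.156 + 2.398) / 2 = 2.777 ft/s
q = v̄ × d × w = 2.777 × 4.61 × 5.42 = 69.39 ft³/s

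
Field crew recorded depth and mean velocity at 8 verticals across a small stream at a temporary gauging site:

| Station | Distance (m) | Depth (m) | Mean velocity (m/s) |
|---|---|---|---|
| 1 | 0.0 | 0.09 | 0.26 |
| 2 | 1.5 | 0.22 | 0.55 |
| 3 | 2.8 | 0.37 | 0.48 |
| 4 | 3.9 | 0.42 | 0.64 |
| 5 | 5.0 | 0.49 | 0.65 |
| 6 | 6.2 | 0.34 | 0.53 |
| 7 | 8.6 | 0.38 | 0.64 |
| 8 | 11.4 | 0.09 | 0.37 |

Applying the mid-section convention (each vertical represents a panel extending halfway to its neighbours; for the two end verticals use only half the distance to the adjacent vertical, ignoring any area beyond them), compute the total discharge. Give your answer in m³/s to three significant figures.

2.07 m³/s

w_1 = (1.5 − 0.0)/2 = 0.75 m; q_1 = 0.26 × 0.09 × 0.75 = 0.01755 m³/s
w_2 = (2.8 − 0.0)/2 = 1.4 m; q_2 = 0.55 × 0.22 × 1.4 = 0.1694 m³/s
w_3 = (3.9 − 1.5)/2 = 1.2 m; q_3 = 0.48 × 0.37 × 1.2 = 0.2131 m³/s
w_4 = (5.0 − 2.8)/2 = 1.1 m; q_4 = 0.64 × 0.42 × 1.1 = 0.2957 m³/s
w_5 = (6.2 − 3.9)/2 = 1.15 m; q_5 = 0.65 × 0.49 × 1.15 = 0.3663 m³/s
w_6 = (8.6 − 5.0)/2 = 1.8 m; q_6 = 0.53 × 0.34 × 1.8 = 0.3244 m³/s
w_7 = (11.4 − 6.2)/2 = 2.6 m; q_7 = 0.64 × 0.38 × 2.6 = 0.6323 m³/s
w_8 = (11.4 − 8.6)/2 = 1.4 m; q_8 = 0.37 × 0.09 × 1.4 = 0.04662 m³/s
Q = Σ qᵢ = 2.065 m³/s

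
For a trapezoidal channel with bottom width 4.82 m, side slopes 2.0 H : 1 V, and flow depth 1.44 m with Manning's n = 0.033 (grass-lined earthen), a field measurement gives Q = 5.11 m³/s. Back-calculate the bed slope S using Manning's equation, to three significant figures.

0.000236

A = (b + z·y)·y = (4.82 + 2.0×1.44)×1.44 = 11.09 m²
P = b + 2y√(1+z²) = 4.82 + 2×1.44×√(1+2.0²) = 11.26 m
R = A/P = 11.09/11.26 = 0.9847 m
S = (Q·n / (1·A·R^(2/3)))² = (5.11×0.033 / (1×11.09×0.9898))² = 0.0002361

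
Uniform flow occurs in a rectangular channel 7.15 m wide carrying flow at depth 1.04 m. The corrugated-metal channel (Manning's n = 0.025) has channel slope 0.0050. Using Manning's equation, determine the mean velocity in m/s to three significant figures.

A = b·y = 7.15 × 1.04 = 7.436 m²
P = b + 2y = 7.15 + 2×1.04 = 9.230 m
R = A/P = 7.436/9.230 = 0.8056 m
Q = (1/n)·A·R^(2/3)·S^(1/2) = (1/0.025) × 7.436 × 0.8056^(2/3) × 0.0050^(1/2) = 18.21 m³/s
V = Q/A = 18.21/7.436 = 2.449 m/s

2.45 m/s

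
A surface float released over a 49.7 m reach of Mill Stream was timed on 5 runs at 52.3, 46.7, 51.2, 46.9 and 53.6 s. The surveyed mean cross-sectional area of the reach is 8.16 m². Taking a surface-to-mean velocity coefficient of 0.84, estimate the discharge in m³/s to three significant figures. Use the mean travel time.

6.79 m³/s

t̄ = (52.3 + 46.7 + 51.2 + 46.9 + 53.6) / 5 = 50.14 s
v_surface = L / t̄ = 49.7 / 50.14 = 0.9912 m/s
v_mean = 0.84 × 0.9912 = 0.8326 m/s
Q = A × v_mean = 8.16 × 0.8326 = 6.794 m³/s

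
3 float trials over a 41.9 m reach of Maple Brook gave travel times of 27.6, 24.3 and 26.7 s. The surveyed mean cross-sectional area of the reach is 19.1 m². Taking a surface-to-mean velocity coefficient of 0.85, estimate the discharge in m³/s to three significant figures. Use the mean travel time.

26.0 m³/s

t̄ = (27.6 + 24.3 + 26.7) / 3 = 26.2 s
v_surface = L / t̄ = 41.9 / 26.2 = 1.599 m/s
v_mean = 0.85 × 1.599 = 1.359 m/s
Q = A × v_mean = 19.1 × 1.359 = 25.96 m³/s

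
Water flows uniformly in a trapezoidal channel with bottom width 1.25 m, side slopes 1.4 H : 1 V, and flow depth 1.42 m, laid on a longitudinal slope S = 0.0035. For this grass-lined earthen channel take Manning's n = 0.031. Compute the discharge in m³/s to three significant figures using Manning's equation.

A = (b + z·y)·y = (1.25 + 1.4×1.42)×1.42 = 4.598 m²
P = b + 2y√(1+z²) = 1.25 + 2×1.42×√(1+1.4²) = 6.136 m
R = A/P = 4.598/6.136 = 0.7493 m
Q = (1/n)·A·R^(2/3)·S^(1/2) = (1/0.031) × 4.598 × 0.7493^(2/3) × 0.0035^(1/2) = 7.239 m³/s

7.24 m³/s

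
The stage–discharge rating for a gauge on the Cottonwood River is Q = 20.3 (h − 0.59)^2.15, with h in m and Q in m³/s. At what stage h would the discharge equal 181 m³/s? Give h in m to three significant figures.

3.36 m

h − h₀ = (Q/C)^(1/b) = (181/20.3)^(1/2.15) = 2.767 m
h = 0.59 + 2.767 = 3.357 m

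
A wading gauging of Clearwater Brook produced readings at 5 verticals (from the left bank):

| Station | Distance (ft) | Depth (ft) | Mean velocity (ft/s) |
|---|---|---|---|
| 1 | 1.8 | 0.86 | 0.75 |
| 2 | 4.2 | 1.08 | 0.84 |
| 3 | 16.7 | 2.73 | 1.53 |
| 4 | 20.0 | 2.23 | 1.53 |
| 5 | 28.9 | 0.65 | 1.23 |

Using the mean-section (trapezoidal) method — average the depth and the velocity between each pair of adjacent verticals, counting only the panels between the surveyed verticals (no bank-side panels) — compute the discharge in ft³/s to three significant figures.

Panel 1-2: Δb = 2.4 ft, d̄ = (0.86+1.08)/2 = 0.97, v̄ = (0.75+0.84)/2 = 0.795 → q = 2.4×0.97×0.795 = 1.851 ft³/s
Panel 2-3: Δb = 12.5 ft, d̄ = (1.08+2.73)/2 = 1.905, v̄ = (0.84+1.53)/2 = 1.185 → q = 12.5×1.905×1.185 = 28.22 ft³/s
Panel 3-4: Δb = 3.3 ft, d̄ = (2.73+2.23)/2 = 2.48, v̄ = (1.53+1.53)/2 = 1.53 → q = 3.3×2.48×1.53 = 12.52 ft³/s
Panel 4-5: Δb = 8.9 ft, d̄ = (2.23+0.65)/2 = 1.44, v̄ = (1.53+1.23)/2 = 1.38 → q = 8.9×1.44×1.38 = 17.69 ft³/s
Q = Σ q = 60.28 ft³/s

60.3 ft³/s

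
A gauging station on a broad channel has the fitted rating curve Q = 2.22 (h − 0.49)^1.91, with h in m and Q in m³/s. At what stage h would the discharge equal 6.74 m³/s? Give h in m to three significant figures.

h − h₀ = (Q/C)^(1/b) = (6.74/2.22)^(1/1.91) = 1.789 m
h = 0.49 + 1.789 = 2.279 m

2.28 m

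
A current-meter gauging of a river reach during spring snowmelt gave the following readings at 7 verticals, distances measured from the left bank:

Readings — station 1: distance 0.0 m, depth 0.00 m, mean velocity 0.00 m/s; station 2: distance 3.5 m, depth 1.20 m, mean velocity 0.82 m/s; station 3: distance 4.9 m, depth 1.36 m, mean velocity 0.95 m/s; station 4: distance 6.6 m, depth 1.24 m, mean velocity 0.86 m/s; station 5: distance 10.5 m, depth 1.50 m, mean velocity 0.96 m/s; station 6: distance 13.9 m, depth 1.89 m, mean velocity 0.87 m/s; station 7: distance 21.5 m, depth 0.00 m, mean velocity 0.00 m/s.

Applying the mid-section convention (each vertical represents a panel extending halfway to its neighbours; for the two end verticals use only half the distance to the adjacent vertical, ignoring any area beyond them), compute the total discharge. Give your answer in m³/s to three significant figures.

21.7 m³/s

w_2 = (4.9 − 0.0)/2 = 2.45 m; q_2 = 0.82 × 1.20 × 2.45 = 2.411 m³/s
w_3 = (6.6 − 3.5)/2 = 1.55 m; q_3 = 0.95 × 1.36 × 1.55 = 2.003 m³/s
w_4 = (10.5 − 4.9)/2 = 2.8 m; q_4 = 0.86 × 1.24 × 2.8 = 2.986 m³/s
w_5 = (13.9 − 6.6)/2 = 3.65 m; q_5 = 0.96 × 1.50 × 3.65 = 5.256 m³/s
w_6 = (21.5 − 10.5)/2 = 5.5 m; q_6 = 0.87 × 1.89 × 5.5 = 9.044 m³/s
Stations 1, 7 contribute zero (depth or velocity is 0).
Q = Σ qᵢ = 21.70 m³/s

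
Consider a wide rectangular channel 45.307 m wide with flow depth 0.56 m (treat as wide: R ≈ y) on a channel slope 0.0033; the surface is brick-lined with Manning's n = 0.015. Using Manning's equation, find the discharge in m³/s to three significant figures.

66.0 m³/s

A = b·y = 45.307 × 0.56 = 25.37 m²
Wide channel: R ≈ y = 0.56 m
Q = (1/n)·A·R^(2/3)·S^(1/2) = (1/0.015) × 25.37 × 0.5600^(2/3) × 0.0033^(1/2) = 66.02 m³/s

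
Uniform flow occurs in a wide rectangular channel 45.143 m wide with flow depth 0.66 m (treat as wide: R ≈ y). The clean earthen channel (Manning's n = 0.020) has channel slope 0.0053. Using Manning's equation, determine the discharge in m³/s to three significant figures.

82.2 m³/s

A = b·y = 45.143 × 0.66 = 29.79 m²
Wide channel: R ≈ y = 0.66 m
Q = (1/n)·A·R^(2/3)·S^(1/2) = (1/0.020) × 29.79 × 0.6600^(2/3) × 0.0053^(1/2) = 82.21 m³/s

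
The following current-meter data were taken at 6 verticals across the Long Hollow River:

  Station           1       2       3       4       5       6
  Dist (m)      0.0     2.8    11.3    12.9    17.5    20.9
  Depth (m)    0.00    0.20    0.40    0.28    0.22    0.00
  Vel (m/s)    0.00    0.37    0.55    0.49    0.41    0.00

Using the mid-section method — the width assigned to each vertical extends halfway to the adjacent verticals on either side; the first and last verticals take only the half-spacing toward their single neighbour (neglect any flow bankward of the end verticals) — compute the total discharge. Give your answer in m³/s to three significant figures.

w_2 = (11.3 − 0.0)/2 = 5.65 m; q_2 = 0.37 × 0.20 × 5.65 = 0.4181 m³/s
w_3 = (12.9 − 2.8)/2 = 5.05 m; q_3 = 0.55 × 0.40 × 5.05 = 1.111 m³/s
w_4 = (17.5 − 11.3)/2 = 3.1 m; q_4 = 0.49 × 0.28 × 3.1 = 0.4253 m³/s
w_5 = (20.9 − 12.9)/2 = 4 m; q_5 = 0.41 × 0.22 × 4 = 0.3608 m³/s
Stations 1, 6 contribute zero (depth or velocity is 0).
Q = Σ qᵢ = 2.315 m³/s

2.32 m³/s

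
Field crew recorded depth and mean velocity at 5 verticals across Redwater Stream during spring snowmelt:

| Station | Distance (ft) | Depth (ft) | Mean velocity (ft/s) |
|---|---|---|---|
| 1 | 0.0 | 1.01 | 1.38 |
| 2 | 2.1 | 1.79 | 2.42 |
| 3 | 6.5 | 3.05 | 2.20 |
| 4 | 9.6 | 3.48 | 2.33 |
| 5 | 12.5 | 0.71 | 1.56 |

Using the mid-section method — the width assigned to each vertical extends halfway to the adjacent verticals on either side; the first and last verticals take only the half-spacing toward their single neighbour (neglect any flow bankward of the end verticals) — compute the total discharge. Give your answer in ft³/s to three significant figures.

66.6 ft³/s

w_1 = (2.1 − 0.0)/2 = 1.05 ft; q_1 = 1.38 × 1.01 × 1.05 = 1.463 ft³/s
w_2 = (6.5 − 0.0)/2 = 3.25 ft; q_2 = 2.42 × 1.79 × 3.25 = 14.08 ft³/s
w_3 = (9.6 − 2.1)/2 = 3.75 ft; q_3 = 2.20 × 3.05 × 3.75 = 25.16 ft³/s
w_4 = (12.5 − 6.5)/2 = 3 ft; q_4 = 2.33 × 3.48 × 3 = 24.33 ft³/s
w_5 = (12.5 − 9.6)/2 = 1.45 ft; q_5 = 1.56 × 0.71 × 1.45 = 1.606 ft³/s
Q = Σ qᵢ = 66.64 ft³/s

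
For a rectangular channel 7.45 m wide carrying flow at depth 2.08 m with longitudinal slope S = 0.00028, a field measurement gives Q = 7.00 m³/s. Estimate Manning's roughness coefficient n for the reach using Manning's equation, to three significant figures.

A = b·y = 7.45 × 2.08 = 15.50 m²
P = b + 2y = 7.45 + 2×2.08 = 11.61 m
R = A/P = 15.50/11.61 = 1.335 m
n = (1/Q)·A·R^(2/3)·S^(1/2) = (1/7.00) × 15.50 × 1.212 × 0.01673 = 0.04490

0.0449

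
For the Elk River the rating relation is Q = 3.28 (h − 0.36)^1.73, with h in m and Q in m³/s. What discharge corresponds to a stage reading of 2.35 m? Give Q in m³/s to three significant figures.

Q = 3.28 × (2.35 − 0.36)^1.73 = 3.28 × 1.99^1.73 = 10.79 m³/s

10.8 m³/s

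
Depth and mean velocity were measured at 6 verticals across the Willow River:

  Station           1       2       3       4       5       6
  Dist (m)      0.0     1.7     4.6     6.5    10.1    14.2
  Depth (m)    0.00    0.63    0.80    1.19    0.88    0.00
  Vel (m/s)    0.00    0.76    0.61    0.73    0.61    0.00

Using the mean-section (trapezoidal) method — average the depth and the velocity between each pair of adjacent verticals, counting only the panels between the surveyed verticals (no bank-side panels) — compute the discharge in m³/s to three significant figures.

Panel 1-2: Δb = 1.7 m, d̄ = (0.00+0.63)/2 = 0.315, v̄ = (0.00+0.76)/2 = 0.38 → q = 1.7×0.315×0.38 = 0.2035 m³/s
Panel 2-3: Δb = 2.9 m, d̄ = (0.63+0.80)/2 = 0.715, v̄ = (0.76+0.61)/2 = 0.685 → q = 2.9×0.715×0.685 = 1.420 m³/s
Panel 3-4: Δb = 1.9 m, d̄ = (0.80+1.19)/2 = 0.995, v̄ = (0.61+0.73)/2 = 0.67 → q = 1.9×0.995×0.67 = 1.267 m³/s
Panel 4-5: Δb = 3.6 m, d̄ = (1.19+0.88)/2 = 1.035, v̄ = (0.73+0.61)/2 = 0.67 → q = 3.6×1.035×0.67 = 2.496 m³/s
Panel 5-6: Δb = 4.1 m, d̄ = (0.88+0.00)/2 = 0.44, v̄ = (0.61+0.00)/2 = 0.305 → q = 4.1×0.44×0.305 = 0.5502 m³/s
Q = Σ q = 5.937 m³/s

5.94 m³/s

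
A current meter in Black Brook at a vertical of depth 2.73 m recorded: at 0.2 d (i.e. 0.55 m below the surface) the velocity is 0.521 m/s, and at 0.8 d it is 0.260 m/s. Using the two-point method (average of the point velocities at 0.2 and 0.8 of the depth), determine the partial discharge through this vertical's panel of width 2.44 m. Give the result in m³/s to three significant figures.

v̄ = (0.521 + 0.260) / 2 = 0.3905 m/s
q = v̄ × d × w = 0.3905 × 2.73 × 2.44 = 2.601 m³/s

2.60 m³/s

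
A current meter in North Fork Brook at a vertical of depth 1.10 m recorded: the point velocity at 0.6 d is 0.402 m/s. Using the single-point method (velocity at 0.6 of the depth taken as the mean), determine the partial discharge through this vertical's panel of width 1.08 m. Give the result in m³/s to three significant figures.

0.478 m³/s

v̄ = v₀.₆ = 0.402 m/s
q = v̄ × d × w = 0.4020 × 1.10 × 1.08 = 0.4776 m³/s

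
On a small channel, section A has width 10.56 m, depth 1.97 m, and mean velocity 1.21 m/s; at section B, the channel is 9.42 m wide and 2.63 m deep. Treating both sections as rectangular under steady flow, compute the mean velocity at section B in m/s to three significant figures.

1.02 m/s

Q = A₁V₁ = (10.56×1.97) × 1.21 = 25.17 m³/s
A₂ = 9.42 × 2.63 = 24.77 m²
V₂ = Q/A₂ = 25.17/24.77 = 1.016 m/s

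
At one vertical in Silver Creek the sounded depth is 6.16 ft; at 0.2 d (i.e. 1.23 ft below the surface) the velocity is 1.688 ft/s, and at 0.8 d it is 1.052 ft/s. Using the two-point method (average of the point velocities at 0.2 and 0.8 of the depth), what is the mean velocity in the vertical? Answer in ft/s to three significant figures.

v̄ = (1.688 + 1.052) / 2 = 1.370 ft/s

1.37 ft/s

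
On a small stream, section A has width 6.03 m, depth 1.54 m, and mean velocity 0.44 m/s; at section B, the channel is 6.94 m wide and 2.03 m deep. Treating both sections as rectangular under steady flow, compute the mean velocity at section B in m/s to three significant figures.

Q = A₁V₁ = (6.03×1.54) × 0.44 = 4.086 m³/s
A₂ = 6.94 × 2.03 = 14.09 m²
V₂ = Q/A₂ = 4.086/14.09 = 0.2900 m/s

0.290 m/s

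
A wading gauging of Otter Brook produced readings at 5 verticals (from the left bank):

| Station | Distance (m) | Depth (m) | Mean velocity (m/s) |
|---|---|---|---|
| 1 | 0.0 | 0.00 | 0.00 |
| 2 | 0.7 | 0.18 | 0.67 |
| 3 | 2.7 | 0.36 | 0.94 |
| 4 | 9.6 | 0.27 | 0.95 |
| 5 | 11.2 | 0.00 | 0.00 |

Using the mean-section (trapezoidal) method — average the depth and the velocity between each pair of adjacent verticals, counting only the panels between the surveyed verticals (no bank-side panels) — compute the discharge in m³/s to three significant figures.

2.61 m³/s

Panel 1-2: Δb = 0.7 m, d̄ = (0.00+0.18)/2 = 0.09, v̄ = (0.00+0.67)/2 = 0.335 → q = 0.7×0.09×0.335 = 0.02111 m³/s
Panel 2-3: Δb = 2 m, d̄ = (0.18+0.36)/2 = 0.27, v̄ = (0.67+0.94)/2 = 0.805 → q = 2×0.27×0.805 = 0.4347 m³/s
Panel 3-4: Δb = 6.9 m, d̄ = (0.36+0.27)/2 = 0.315, v̄ = (0.94+0.95)/2 = 0.945 → q = 6.9×0.315×0.945 = 2.054 m³/s
Panel 4-5: Δb = 1.6 m, d̄ = (0.27+0.00)/2 = 0.135, v̄ = (0.95+0.00)/2 = 0.475 → q = 1.6×0.135×0.475 = 0.1026 m³/s
Q = Σ q = 2.612 m³/s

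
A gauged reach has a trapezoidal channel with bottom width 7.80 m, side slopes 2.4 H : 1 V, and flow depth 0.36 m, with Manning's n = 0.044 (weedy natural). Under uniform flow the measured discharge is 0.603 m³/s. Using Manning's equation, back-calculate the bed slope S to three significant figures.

A = (b + z·y)·y = (7.80 + 2.4×0.36)×0.36 = 3.119 m²
P = b + 2y√(1+z²) = 7.80 + 2×0.36×√(1+2.4²) = 9.672 m
R = A/P = 3.119/9.672 = 0.3225 m
S = (Q·n / (1·A·R^(2/3)))² = (0.603×0.044 / (1×3.119×0.4703))² = 0.0003272

0.000327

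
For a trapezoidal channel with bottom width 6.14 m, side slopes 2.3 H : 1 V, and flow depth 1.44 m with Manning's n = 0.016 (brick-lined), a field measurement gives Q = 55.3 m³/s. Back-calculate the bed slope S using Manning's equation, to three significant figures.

A = (b + z·y)·y = (6.14 + 2.3×1.44)×1.44 = 13.61 m²
P = b + 2y√(1+z²) = 6.14 + 2×1.44×√(1+2.3²) = 13.36 m
R = A/P = 13.61/13.36 = 1.019 m
S = (Q·n / (1·A·R^(2/3)))² = (55.3×0.016 / (1×13.61×1.012))² = 0.004124

0.00412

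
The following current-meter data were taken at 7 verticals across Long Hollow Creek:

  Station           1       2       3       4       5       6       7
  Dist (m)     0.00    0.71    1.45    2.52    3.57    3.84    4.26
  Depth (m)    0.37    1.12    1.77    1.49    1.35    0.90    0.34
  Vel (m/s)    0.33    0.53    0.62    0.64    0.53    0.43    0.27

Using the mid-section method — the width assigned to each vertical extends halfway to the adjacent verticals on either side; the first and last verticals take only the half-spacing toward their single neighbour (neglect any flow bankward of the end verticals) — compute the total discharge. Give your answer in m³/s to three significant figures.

w_1 = (0.71 − 0.00)/2 = 0.355 m; q_1 = 0.33 × 0.37 × 0.355 = 0.04335 m³/s
w_2 = (1.45 − 0.00)/2 = 0.725 m; q_2 = 0.53 × 1.12 × 0.725 = 0.4304 m³/s
w_3 = (2.52 − 0.71)/2 = 0.905 m; q_3 = 0.62 × 1.77 × 0.905 = 0.9931 m³/s
w_4 = (3.57 − 1.45)/2 = 1.06 m; q_4 = 0.64 × 1.49 × 1.06 = 1.011 m³/s
w_5 = (3.84 − 2.52)/2 = 0.66 m; q_5 = 0.53 × 1.35 × 0.66 = 0.4722 m³/s
w_6 = (4.26 − 3.57)/2 = 0.345 m; q_6 = 0.43 × 0.90 × 0.345 = 0.1335 m³/s
w_7 = (4.26 − 3.84)/2 = 0.21 m; q_7 = 0.27 × 0.34 × 0.21 = 0.01928 m³/s
Q = Σ qᵢ = 3.103 m³/s

3.10 m³/s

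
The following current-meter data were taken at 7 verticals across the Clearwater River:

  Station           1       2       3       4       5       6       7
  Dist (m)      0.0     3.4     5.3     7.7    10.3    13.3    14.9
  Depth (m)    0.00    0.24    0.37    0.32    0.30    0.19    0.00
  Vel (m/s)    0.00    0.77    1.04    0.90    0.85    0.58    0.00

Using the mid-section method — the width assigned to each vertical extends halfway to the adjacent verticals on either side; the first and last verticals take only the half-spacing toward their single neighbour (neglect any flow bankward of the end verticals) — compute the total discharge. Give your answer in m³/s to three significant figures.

3.00 m³/s

w_2 = (5.3 − 0.0)/2 = 2.65 m; q_2 = 0.77 × 0.24 × 2.65 = 0.4897 m³/s
w_3 = (7.7 − 3.4)/2 = 2.15 m; q_3 = 1.04 × 0.37 × 2.15 = 0.8273 m³/s
w_4 = (10.3 − 5.3)/2 = 2.5 m; q_4 = 0.90 × 0.32 × 2.5 = 0.7200 m³/s
w_5 = (13.3 − 7.7)/2 = 2.8 m; q_5 = 0.85 × 0.30 × 2.8 = 0.7140 m³/s
w_6 = (14.9 − 10.3)/2 = 2.3 m; q_6 = 0.58 × 0.19 × 2.3 = 0.2535 m³/s
Stations 1, 7 contribute zero (depth or velocity is 0).
Q = Σ qᵢ = 3.005 m³/s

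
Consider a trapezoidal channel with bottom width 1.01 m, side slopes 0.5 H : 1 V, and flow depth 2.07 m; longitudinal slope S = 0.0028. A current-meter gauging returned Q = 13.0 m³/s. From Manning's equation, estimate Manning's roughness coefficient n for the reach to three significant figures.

0.0142

A = (b + z·y)·y = (1.01 + 0.5×2.07)×2.07 = 4.233 m²
P = b + 2y√(1+z²) = 1.01 + 2×2.07×√(1+0.5²) = 5.639 m
R = A/P = 4.233/5.639 = 0.7507 m
n = (1/Q)·A·R^(2/3)·S^(1/2) = (1/13.0) × 4.233 × 0.8260 × 0.05292 = 0.01423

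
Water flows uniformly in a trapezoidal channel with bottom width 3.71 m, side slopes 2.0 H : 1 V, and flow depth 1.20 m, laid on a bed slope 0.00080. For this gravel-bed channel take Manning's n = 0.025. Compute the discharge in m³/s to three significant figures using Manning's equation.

A = (b + z·y)·y = (3.71 + 2.0×1.20)×1.20 = 7.332 m²
P = b + 2y√(1+z²) = 3.71 + 2×1.20×√(1+2.0²) = 9.077 m
R = A/P = 7.332/9.077 = 0.8078 m
Q = (1/n)·A·R^(2/3)·S^(1/2) = (1/0.025) × 7.332 × 0.8078^(2/3) × 0.00080^(1/2) = 7.195 m³/s

7.19 m³/s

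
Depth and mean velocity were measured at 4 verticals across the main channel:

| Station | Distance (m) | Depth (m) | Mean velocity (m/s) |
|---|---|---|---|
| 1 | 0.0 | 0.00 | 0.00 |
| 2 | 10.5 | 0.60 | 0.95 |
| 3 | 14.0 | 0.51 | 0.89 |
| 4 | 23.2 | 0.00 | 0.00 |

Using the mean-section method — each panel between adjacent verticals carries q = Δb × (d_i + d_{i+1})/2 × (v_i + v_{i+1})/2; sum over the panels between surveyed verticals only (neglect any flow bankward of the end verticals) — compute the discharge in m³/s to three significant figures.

4.33 m³/s

Panel 1-2: Δb = 10.5 m, d̄ = (0.00+0.60)/2 = 0.3, v̄ = (0.00+0.95)/2 = 0.475 → q = 10.5×0.3×0.475 = 1.496 m³/s
Panel 2-3: Δb = 3.5 m, d̄ = (0.60+0.51)/2 = 0.555, v̄ = (0.95+0.89)/2 = 0.92 → q = 3.5×0.555×0.92 = 1.787 m³/s
Panel 3-4: Δb = 9.2 m, d̄ = (0.51+0.00)/2 = 0.255, v̄ = (0.89+0.00)/2 = 0.445 → q = 9.2×0.255×0.445 = 1.044 m³/s
Q = Σ q = 4.327 m³/s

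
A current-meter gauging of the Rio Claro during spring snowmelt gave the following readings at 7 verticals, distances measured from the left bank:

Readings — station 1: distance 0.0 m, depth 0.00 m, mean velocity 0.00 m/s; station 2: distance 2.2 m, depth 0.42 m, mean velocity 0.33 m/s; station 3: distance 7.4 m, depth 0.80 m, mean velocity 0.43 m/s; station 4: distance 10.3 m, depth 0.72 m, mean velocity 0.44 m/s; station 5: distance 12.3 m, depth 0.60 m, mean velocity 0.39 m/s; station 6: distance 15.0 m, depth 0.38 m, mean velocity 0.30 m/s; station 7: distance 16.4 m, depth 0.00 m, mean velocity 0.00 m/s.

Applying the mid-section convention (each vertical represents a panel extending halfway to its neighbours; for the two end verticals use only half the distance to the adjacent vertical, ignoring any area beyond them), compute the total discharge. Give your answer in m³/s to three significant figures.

w_2 = (7.4 − 0.0)/2 = 3.7 m; q_2 = 0.33 × 0.42 × 3.7 = 0.5128 m³/s
w_3 = (10.3 − 2.2)/2 = 4.05 m; q_3 = 0.43 × 0.80 × 4.05 = 1.393 m³/s
w_4 = (12.3 − 7.4)/2 = 2.45 m; q_4 = 0.44 × 0.72 × 2.45 = 0.7762 m³/s
w_5 = (15.0 − 10.3)/2 = 2.35 m; q_5 = 0.39 × 0.60 × 2.35 = 0.5499 m³/s
w_6 = (16.4 − 12.3)/2 = 2.05 m; q_6 = 0.30 × 0.38 × 2.05 = 0.2337 m³/s
Stations 1, 7 contribute zero (depth or velocity is 0).
Q = Σ qᵢ = 3.466 m³/s

3.47 m³/s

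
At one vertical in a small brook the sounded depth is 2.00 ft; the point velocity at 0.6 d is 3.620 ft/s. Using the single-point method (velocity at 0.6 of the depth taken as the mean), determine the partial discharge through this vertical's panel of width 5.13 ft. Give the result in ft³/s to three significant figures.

v̄ = v₀.₆ = 3.620 ft/s
q = v̄ × d × w = 3.620 × 2.00 × 5.13 = 37.14 ft³/s

37.1 ft³/s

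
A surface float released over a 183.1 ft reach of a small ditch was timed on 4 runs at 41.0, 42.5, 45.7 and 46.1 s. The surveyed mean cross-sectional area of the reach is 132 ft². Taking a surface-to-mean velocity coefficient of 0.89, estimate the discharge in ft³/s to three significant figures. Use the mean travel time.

t̄ = (41.0 + 42.5 + 45.7 + 46.1) / 4 = 43.825 s
v_surface = L / t̄ = 183.1 / 43.825 = 4.178 ft/s
v_mean = 0.89 × 4.178 = 3.718 ft/s
Q = A × v_mean = 132 × 3.718 = 490.8 ft³/s

491 ft³/s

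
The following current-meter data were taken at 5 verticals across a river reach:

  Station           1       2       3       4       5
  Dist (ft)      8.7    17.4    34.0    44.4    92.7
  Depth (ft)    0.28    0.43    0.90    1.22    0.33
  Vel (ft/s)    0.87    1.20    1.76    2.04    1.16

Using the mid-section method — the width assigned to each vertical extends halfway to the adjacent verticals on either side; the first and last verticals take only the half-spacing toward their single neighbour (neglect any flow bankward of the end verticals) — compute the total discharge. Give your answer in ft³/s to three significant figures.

111 ft³/s

w_1 = (17.4 − 8.7)/2 = 4.35 ft; q_1 = 0.87 × 0.28 × 4.35 = 1.060 ft³/s
w_2 = (34.0 − 8.7)/2 = 12.65 ft; q_2 = 1.20 × 0.43 × 12.65 = 6.527 ft³/s
w_3 = (44.4 − 17.4)/2 = 13.5 ft; q_3 = 1.76 × 0.90 × 13.5 = 21.38 ft³/s
w_4 = (92.7 − 34.0)/2 = 29.35 ft; q_4 = 2.04 × 1.22 × 29.35 = 73.05 ft³/s
w_5 = (92.7 − 44.4)/2 = 24.15 ft; q_5 = 1.16 × 0.33 × 24.15 = 9.245 ft³/s
Q = Σ qᵢ = 111.3 ft³/s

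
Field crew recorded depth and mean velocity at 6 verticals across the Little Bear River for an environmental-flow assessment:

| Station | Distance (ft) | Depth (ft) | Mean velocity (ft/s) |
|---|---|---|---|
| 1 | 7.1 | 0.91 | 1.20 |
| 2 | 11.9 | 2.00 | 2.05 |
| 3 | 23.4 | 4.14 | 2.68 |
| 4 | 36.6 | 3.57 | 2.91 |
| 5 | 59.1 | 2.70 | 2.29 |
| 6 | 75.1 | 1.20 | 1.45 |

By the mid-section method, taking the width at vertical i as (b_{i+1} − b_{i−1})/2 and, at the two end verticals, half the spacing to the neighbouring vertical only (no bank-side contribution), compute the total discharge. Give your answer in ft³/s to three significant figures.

w_1 = (11.9 − 7.1)/2 = 2.4 ft; q_1 = 1.20 × 0.91 × 2.4 = 2.621 ft³/s
w_2 = (23.4 − 7.1)/2 = 8.15 ft; q_2 = 2.05 × 2.00 × 8.15 = 33.42 ft³/s
w_3 = (36.6 − 11.9)/2 = 12.35 ft; q_3 = 2.68 × 4.14 × 12.35 = 137.0 ft³/s
w_4 = (59.1 − 23.4)/2 = 17.85 ft; q_4 = 2.91 × 3.57 × 17.85 = 185.4 ft³/s
w_5 = (75.1 − 36.6)/2 = 19.25 ft; q_5 = 2.29 × 2.70 × 19.25 = 119.0 ft³/s
w_6 = (75.1 − 59.1)/2 = 8 ft; q_6 = 1.45 × 1.20 × 8 = 13.92 ft³/s
Q = Σ qᵢ = 491.4 ft³/s

491 ft³/s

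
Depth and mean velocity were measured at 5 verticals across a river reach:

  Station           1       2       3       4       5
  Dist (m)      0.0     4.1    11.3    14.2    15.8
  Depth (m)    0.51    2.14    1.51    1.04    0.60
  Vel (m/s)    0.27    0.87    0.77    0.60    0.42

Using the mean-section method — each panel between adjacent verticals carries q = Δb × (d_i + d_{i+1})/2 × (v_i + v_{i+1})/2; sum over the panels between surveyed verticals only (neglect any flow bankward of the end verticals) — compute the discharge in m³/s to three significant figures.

Panel 1-2: Δb = 4.1 m, d̄ = (0.51+2.14)/2 = 1.325, v̄ = (0.27+0.87)/2 = 0.57 → q = 4.1×1.325×0.57 = 3.097 m³/s
Panel 2-3: Δb = 7.2 m, d̄ = (2.14+1.51)/2 = 1.825, v̄ = (0.87+0.77)/2 = 0.82 → q = 7.2×1.825×0.82 = 10.77 m³/s
Panel 3-4: Δb = 2.9 m, d̄ = (1.51+1.04)/2 = 1.275, v̄ = (0.77+0.60)/2 = 0.685 → q = 2.9×1.275×0.685 = 2.533 m³/s
Panel 4-5: Δb = 1.6 m, d̄ = (1.04+0.60)/2 = 0.82, v̄ = (0.60+0.42)/2 = 0.51 → q = 1.6×0.82×0.51 = 0.6691 m³/s
Q = Σ q = 17.07 m³/s

17.1 m³/s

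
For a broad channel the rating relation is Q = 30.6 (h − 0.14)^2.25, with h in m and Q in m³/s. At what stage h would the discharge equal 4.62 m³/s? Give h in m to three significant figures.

0.572 m

h − h₀ = (Q/C)^(1/b) = (4.62/30.6)^(1/2.25) = 0.4316 m
h = 0.14 + 0.4316 = 0.5716 m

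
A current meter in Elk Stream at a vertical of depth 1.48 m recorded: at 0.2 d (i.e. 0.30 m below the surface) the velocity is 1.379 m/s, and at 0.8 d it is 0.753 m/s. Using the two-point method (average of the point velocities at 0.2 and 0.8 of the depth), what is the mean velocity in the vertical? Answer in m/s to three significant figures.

v̄ = (1.379 + 0.753) / 2 = 1.066 m/s

1.07 m/s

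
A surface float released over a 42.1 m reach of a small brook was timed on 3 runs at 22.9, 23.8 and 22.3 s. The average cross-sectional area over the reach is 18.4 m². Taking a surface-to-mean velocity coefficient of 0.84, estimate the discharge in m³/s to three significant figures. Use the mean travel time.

t̄ = (22.9 + 23.8 + 22.3) / 3 = 23 s
v_surface = L / t̄ = 42.1 / 23 = 1.830 m/s
v_mean = 0.84 × 1.830 = 1.538 m/s
Q = A × v_mean = 18.4 × 1.538 = 28.29 m³/s

28.3 m³/s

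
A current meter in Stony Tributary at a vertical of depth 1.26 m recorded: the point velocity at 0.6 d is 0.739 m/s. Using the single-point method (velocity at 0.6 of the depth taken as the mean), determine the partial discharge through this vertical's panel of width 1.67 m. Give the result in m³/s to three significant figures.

v̄ = v₀.₆ = 0.739 m/s
q = v̄ × d × w = 0.7390 × 1.26 × 1.67 = 1.555 m³/s

1.56 m³/s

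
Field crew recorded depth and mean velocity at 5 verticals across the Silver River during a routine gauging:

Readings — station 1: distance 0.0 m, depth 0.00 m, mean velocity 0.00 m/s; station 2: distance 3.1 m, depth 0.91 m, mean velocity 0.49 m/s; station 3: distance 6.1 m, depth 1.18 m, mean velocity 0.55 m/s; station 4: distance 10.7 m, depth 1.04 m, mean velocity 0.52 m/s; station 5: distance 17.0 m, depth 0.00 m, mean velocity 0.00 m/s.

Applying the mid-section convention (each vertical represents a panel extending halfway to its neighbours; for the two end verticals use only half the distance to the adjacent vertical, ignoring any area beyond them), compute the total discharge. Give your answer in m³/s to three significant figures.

6.77 m³/s

w_2 = (6.1 − 0.0)/2 = 3.05 m; q_2 = 0.49 × 0.91 × 3.05 = 1.360 m³/s
w_3 = (10.7 − 3.1)/2 = 3.8 m; q_3 = 0.55 × 1.18 × 3.8 = 2.466 m³/s
w_4 = (17.0 − 6.1)/2 = 5.45 m; q_4 = 0.52 × 1.04 × 5.45 = 2.947 m³/s
Stations 1, 5 contribute zero (depth or velocity is 0).
Q = Σ qᵢ = 6.774 m³/s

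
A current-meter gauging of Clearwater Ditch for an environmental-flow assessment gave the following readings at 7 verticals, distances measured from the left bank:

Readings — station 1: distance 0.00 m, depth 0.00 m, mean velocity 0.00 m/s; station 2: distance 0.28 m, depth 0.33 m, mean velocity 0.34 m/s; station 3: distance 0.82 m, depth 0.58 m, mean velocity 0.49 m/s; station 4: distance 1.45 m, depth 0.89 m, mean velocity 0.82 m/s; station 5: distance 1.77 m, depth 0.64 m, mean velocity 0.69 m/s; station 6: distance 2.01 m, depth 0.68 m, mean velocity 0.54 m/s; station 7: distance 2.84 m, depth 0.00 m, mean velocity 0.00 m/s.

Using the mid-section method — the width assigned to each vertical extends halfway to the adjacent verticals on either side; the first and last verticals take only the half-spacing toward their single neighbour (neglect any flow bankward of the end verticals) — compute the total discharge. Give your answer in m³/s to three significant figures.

0.879 m³/s

w_2 = (0.82 − 0.00)/2 = 0.41 m; q_2 = 0.34 × 0.33 × 0.41 = 0.04600 m³/s
w_3 = (1.45 − 0.28)/2 = 0.585 m; q_3 = 0.49 × 0.58 × 0.585 = 0.1663 m³/s
w_4 = (1.77 − 0.82)/2 = 0.475 m; q_4 = 0.82 × 0.89 × 0.475 = 0.3467 m³/s
w_5 = (2.01 − 1.45)/2 = 0.28 m; q_5 = 0.69 × 0.64 × 0.28 = 0.1236 m³/s
w_6 = (2.84 − 1.77)/2 = 0.535 m; q_6 = 0.54 × 0.68 × 0.535 = 0.1965 m³/s
Stations 1, 7 contribute zero (depth or velocity is 0).
Q = Σ qᵢ = 0.8790 m³/s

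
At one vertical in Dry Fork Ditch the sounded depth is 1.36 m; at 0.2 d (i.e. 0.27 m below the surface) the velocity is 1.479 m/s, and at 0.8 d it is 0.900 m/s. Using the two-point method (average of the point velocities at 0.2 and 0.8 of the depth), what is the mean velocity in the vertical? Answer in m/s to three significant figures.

1.19 m/s

v̄ = (1.479 + 0.900) / 2 = 1.190 m/s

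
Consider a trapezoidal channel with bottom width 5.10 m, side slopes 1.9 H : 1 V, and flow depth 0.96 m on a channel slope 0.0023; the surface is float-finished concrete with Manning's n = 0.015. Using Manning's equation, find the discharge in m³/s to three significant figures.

17.1 m³/s

A = (b + z·y)·y = (5.10 + 1.9×0.96)×0.96 = 6.647 m²
P = b + 2y√(1+z²) = 5.10 + 2×0.96×√(1+1.9²) = 9.222 m
R = A/P = 6.647/9.222 = 0.7207 m
Q = (1/n)·A·R^(2/3)·S^(1/2) = (1/0.015) × 6.647 × 0.7207^(2/3) × 0.0023^(1/2) = 17.08 m³/s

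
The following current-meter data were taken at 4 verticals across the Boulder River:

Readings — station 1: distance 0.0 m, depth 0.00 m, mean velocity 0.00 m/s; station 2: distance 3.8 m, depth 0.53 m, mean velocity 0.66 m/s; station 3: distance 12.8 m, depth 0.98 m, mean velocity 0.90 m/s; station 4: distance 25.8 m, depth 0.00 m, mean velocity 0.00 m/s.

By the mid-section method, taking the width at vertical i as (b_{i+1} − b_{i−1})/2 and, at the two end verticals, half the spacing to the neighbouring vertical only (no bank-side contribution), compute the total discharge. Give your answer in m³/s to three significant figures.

11.9 m³/s

w_2 = (12.8 − 0.0)/2 = 6.4 m; q_2 = 0.66 × 0.53 × 6.4 = 2.239 m³/s
w_3 = (25.8 − 3.8)/2 = 11 m; q_3 = 0.90 × 0.98 × 11 = 9.702 m³/s
Stations 1, 4 contribute zero (depth or velocity is 0).
Q = Σ qᵢ = 11.94 m³/s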